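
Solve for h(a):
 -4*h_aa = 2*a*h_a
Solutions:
 h(a) = C1 + C2*erf(a/2)


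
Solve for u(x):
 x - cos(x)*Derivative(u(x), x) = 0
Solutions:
 u(x) = C1 + Integral(x/cos(x), x)


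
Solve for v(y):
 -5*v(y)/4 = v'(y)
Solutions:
 v(y) = C1*exp(-5*y/4)


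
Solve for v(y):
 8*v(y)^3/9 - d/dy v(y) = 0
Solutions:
 v(y) = -3*sqrt(2)*sqrt(-1/(C1 + 8*y))/2
 v(y) = 3*sqrt(2)*sqrt(-1/(C1 + 8*y))/2


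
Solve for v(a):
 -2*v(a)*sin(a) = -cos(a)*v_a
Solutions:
 v(a) = C1/cos(a)^2


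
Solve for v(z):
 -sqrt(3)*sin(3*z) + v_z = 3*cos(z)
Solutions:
 v(z) = C1 + 3*sin(z) - sqrt(3)*cos(3*z)/3


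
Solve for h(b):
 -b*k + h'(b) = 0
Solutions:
 h(b) = C1 + b^2*k/2


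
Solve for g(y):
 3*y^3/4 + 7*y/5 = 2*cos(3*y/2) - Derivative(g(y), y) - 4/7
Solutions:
 g(y) = C1 - 3*y^4/16 - 7*y^2/10 - 4*y/7 + 4*sin(3*y/2)/3


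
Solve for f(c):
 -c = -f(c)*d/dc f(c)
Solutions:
 f(c) = -sqrt(C1 + c^2)
 f(c) = sqrt(C1 + c^2)


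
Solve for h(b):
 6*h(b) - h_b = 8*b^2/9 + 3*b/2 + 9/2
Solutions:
 h(b) = C1*exp(6*b) + 4*b^2/27 + 97*b/324 + 1555/1944


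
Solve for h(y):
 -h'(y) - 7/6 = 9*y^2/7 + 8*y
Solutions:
 h(y) = C1 - 3*y^3/7 - 4*y^2 - 7*y/6


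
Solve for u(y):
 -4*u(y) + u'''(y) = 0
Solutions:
 u(y) = C3*exp(2^(2/3)*y) + (C1*sin(2^(2/3)*sqrt(3)*y/2) + C2*cos(2^(2/3)*sqrt(3)*y/2))*exp(-2^(2/3)*y/2)


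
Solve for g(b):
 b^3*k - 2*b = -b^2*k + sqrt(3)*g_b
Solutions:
 g(b) = C1 + sqrt(3)*b^4*k/12 + sqrt(3)*b^3*k/9 - sqrt(3)*b^2/3


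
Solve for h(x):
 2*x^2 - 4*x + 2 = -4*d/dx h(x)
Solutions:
 h(x) = C1 - x^3/6 + x^2/2 - x/2


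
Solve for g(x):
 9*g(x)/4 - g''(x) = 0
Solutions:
 g(x) = C1*exp(-3*x/2) + C2*exp(3*x/2)


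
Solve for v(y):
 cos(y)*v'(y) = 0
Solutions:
 v(y) = C1


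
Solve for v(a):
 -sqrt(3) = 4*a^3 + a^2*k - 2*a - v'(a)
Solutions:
 v(a) = C1 + a^4 + a^3*k/3 - a^2 + sqrt(3)*a


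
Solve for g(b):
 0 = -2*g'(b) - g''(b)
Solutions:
 g(b) = C1 + C2*exp(-2*b)


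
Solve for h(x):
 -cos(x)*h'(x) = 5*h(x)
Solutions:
 h(x) = C1*sqrt(sin(x) - 1)*(sin(x)^2 - 2*sin(x) + 1)/(sqrt(sin(x) + 1)*(sin(x)^2 + 2*sin(x) + 1))


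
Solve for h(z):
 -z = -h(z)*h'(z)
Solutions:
 h(z) = -sqrt(C1 + z^2)
 h(z) = sqrt(C1 + z^2)


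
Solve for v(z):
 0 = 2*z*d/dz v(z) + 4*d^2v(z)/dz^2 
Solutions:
 v(z) = C1 + C2*erf(z/2)


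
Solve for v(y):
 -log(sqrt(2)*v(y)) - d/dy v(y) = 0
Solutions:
 2*Integral(1/(2*log(_y) + log(2)), (_y, v(y))) = C1 - y


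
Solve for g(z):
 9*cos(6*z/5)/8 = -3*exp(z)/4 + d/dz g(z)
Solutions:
 g(z) = C1 + 3*exp(z)/4 + 15*sin(6*z/5)/16


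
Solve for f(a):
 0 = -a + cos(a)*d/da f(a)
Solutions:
 f(a) = C1 + Integral(a/cos(a), a)


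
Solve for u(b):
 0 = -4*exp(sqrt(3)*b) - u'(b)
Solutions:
 u(b) = C1 - 4*sqrt(3)*exp(sqrt(3)*b)/3


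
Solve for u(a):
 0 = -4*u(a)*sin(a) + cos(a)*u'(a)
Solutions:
 u(a) = C1/cos(a)^4


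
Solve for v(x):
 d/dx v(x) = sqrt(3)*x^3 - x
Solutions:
 v(x) = C1 + sqrt(3)*x^4/4 - x^2/2


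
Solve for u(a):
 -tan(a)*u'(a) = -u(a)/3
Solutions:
 u(a) = C1*sin(a)^(1/3)


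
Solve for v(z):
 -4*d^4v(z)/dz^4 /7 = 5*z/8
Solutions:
 v(z) = C1 + C2*z + C3*z^2 + C4*z^3 - 7*z^5/768


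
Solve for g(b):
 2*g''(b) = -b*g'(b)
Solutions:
 g(b) = C1 + C2*erf(b/2)


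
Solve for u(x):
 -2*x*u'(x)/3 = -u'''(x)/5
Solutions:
 u(x) = C1 + Integral(C2*airyai(10^(1/3)*3^(2/3)*x/3) + C3*airybi(10^(1/3)*3^(2/3)*x/3), x)


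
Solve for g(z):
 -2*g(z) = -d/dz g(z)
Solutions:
 g(z) = C1*exp(2*z)


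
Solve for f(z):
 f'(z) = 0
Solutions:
 f(z) = C1


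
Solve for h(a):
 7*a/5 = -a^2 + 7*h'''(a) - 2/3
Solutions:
 h(a) = C1 + C2*a + C3*a^2 + a^5/420 + a^4/120 + a^3/63


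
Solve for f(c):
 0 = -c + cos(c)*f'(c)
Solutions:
 f(c) = C1 + Integral(c/cos(c), c)


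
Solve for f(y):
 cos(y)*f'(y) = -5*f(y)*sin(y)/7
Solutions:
 f(y) = C1*cos(y)^(5/7)


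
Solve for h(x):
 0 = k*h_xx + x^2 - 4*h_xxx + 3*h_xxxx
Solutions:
 h(x) = C1 + C2*x + C3*exp(x*(2 - sqrt(4 - 3*k))/3) + C4*exp(x*(sqrt(4 - 3*k) + 2)/3) - x^4/(12*k) - 4*x^3/(3*k^2) + x^2*(3 - 16/k)/k^2


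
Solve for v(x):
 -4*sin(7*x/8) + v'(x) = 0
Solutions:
 v(x) = C1 - 32*cos(7*x/8)/7


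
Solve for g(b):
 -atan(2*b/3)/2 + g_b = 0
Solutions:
 g(b) = C1 + b*atan(2*b/3)/2 - 3*log(4*b^2 + 9)/8


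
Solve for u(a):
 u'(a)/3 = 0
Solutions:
 u(a) = C1


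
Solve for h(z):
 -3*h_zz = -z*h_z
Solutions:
 h(z) = C1 + C2*erfi(sqrt(6)*z/6)


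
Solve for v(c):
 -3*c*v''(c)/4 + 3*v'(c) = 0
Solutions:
 v(c) = C1 + C2*c^5


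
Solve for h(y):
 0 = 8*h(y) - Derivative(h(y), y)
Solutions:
 h(y) = C1*exp(8*y)


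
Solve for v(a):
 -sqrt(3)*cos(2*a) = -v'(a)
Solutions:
 v(a) = C1 + sqrt(3)*sin(2*a)/2


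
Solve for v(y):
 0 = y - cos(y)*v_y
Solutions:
 v(y) = C1 + Integral(y/cos(y), y)


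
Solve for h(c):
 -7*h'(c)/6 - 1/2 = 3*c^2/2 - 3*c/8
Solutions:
 h(c) = C1 - 3*c^3/7 + 9*c^2/56 - 3*c/7


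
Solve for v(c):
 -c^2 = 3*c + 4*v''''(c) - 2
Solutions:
 v(c) = C1 + C2*c + C3*c^2 + C4*c^3 - c^6/1440 - c^5/160 + c^4/48


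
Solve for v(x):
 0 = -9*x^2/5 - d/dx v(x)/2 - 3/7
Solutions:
 v(x) = C1 - 6*x^3/5 - 6*x/7


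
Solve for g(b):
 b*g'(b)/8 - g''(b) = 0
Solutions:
 g(b) = C1 + C2*erfi(b/4)


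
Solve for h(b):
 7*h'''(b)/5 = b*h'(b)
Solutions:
 h(b) = C1 + Integral(C2*airyai(5^(1/3)*7^(2/3)*b/7) + C3*airybi(5^(1/3)*7^(2/3)*b/7), b)


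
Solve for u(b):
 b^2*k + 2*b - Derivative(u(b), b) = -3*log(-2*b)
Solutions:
 u(b) = C1 + b^3*k/3 + b^2 + 3*b*log(-b) + 3*b*(-1 + log(2))


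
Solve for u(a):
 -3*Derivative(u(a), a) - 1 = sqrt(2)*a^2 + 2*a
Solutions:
 u(a) = C1 - sqrt(2)*a^3/9 - a^2/3 - a/3


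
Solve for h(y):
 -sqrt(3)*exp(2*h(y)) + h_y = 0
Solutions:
 h(y) = log(-sqrt(-1/(C1 + sqrt(3)*y))) - log(2)/2
 h(y) = log(-1/(C1 + sqrt(3)*y))/2 - log(2)/2


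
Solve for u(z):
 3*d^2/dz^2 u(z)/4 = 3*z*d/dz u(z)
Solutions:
 u(z) = C1 + C2*erfi(sqrt(2)*z)


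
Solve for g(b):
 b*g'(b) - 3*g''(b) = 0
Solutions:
 g(b) = C1 + C2*erfi(sqrt(6)*b/6)


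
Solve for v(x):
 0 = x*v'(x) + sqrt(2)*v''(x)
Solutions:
 v(x) = C1 + C2*erf(2^(1/4)*x/2)


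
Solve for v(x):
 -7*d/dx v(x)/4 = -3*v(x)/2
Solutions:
 v(x) = C1*exp(6*x/7)


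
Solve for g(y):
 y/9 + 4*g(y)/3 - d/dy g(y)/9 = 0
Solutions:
 g(y) = C1*exp(12*y) - y/12 - 1/144


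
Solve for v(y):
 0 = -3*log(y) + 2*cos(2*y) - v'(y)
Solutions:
 v(y) = C1 - 3*y*log(y) + 3*y + sin(2*y)


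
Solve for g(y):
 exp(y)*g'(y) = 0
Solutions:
 g(y) = C1


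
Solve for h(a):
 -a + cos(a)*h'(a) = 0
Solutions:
 h(a) = C1 + Integral(a/cos(a), a)


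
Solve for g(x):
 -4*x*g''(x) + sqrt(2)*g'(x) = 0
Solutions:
 g(x) = C1 + C2*x^(sqrt(2)/4 + 1)


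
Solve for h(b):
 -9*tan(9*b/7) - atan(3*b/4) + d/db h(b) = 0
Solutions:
 h(b) = C1 + b*atan(3*b/4) - 2*log(9*b^2 + 16)/3 - 7*log(cos(9*b/7))


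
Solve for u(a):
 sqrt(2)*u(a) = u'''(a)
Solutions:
 u(a) = C3*exp(2^(1/6)*a) + (C1*sin(2^(1/6)*sqrt(3)*a/2) + C2*cos(2^(1/6)*sqrt(3)*a/2))*exp(-2^(1/6)*a/2)


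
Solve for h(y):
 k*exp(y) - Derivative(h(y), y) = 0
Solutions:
 h(y) = C1 + k*exp(y)


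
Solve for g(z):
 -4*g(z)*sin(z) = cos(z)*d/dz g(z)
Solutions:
 g(z) = C1*cos(z)^4


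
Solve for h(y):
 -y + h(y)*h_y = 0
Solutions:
 h(y) = -sqrt(C1 + y^2)
 h(y) = sqrt(C1 + y^2)


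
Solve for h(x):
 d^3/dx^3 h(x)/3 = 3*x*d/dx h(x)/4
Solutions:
 h(x) = C1 + Integral(C2*airyai(2^(1/3)*3^(2/3)*x/2) + C3*airybi(2^(1/3)*3^(2/3)*x/2), x)


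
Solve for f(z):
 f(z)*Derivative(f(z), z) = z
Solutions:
 f(z) = -sqrt(C1 + z^2)
 f(z) = sqrt(C1 + z^2)


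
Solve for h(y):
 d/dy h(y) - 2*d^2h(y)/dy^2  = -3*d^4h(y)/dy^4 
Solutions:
 h(y) = C1 + C4*exp(-y) + (C2*sin(sqrt(3)*y/6) + C3*cos(sqrt(3)*y/6))*exp(y/2)


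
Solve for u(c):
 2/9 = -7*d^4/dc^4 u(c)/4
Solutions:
 u(c) = C1 + C2*c + C3*c^2 + C4*c^3 - c^4/189


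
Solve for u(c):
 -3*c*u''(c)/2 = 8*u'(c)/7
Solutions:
 u(c) = C1 + C2*c^(5/21)


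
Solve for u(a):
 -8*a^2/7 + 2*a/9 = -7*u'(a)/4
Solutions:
 u(a) = C1 + 32*a^3/147 - 4*a^2/63


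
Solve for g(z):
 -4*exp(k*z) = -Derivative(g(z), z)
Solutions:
 g(z) = C1 + 4*exp(k*z)/k


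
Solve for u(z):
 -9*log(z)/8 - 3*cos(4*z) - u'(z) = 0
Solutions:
 u(z) = C1 - 9*z*log(z)/8 + 9*z/8 - 3*sin(4*z)/4


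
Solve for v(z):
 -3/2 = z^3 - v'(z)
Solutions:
 v(z) = C1 + z^4/4 + 3*z/2


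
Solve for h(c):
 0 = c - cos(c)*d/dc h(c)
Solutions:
 h(c) = C1 + Integral(c/cos(c), c)


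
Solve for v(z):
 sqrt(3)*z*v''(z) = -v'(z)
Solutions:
 v(z) = C1 + C2*z^(1 - sqrt(3)/3)


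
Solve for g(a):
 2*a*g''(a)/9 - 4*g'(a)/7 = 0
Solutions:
 g(a) = C1 + C2*a^(25/7)


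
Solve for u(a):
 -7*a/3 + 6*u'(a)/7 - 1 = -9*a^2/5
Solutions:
 u(a) = C1 - 7*a^3/10 + 49*a^2/36 + 7*a/6


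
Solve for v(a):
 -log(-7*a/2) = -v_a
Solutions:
 v(a) = C1 + a*log(-a) + a*(-1 - log(2) + log(7))


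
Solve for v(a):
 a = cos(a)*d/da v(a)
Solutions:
 v(a) = C1 + Integral(a/cos(a), a)


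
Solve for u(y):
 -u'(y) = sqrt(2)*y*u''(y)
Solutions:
 u(y) = C1 + C2*y^(1 - sqrt(2)/2)


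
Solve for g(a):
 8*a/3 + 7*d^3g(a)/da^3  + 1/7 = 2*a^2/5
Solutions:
 g(a) = C1 + C2*a + C3*a^2 + a^5/1050 - a^4/63 - a^3/294


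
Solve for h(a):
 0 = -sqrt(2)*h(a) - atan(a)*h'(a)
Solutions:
 h(a) = C1*exp(-sqrt(2)*Integral(1/atan(a), a))


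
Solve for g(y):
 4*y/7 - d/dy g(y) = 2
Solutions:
 g(y) = C1 + 2*y^2/7 - 2*y


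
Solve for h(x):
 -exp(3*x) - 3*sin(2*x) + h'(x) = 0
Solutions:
 h(x) = C1 + exp(3*x)/3 - 3*cos(2*x)/2


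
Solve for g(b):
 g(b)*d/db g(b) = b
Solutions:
 g(b) = -sqrt(C1 + b^2)
 g(b) = sqrt(C1 + b^2)


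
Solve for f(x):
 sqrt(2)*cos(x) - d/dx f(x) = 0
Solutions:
 f(x) = C1 + sqrt(2)*sin(x)


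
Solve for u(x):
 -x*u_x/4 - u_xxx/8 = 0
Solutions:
 u(x) = C1 + Integral(C2*airyai(-2^(1/3)*x) + C3*airybi(-2^(1/3)*x), x)


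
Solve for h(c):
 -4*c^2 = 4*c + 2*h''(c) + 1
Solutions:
 h(c) = C1 + C2*c - c^4/6 - c^3/3 - c^2/4


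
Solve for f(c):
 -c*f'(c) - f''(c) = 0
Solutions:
 f(c) = C1 + C2*erf(sqrt(2)*c/2)


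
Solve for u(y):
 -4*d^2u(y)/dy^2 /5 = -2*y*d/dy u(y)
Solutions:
 u(y) = C1 + C2*erfi(sqrt(5)*y/2)


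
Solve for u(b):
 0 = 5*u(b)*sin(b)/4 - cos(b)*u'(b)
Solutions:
 u(b) = C1/cos(b)^(5/4)


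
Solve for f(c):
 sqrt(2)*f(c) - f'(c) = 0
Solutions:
 f(c) = C1*exp(sqrt(2)*c)


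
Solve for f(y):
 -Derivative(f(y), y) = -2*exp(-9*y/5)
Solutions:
 f(y) = C1 - 10*exp(-9*y/5)/9


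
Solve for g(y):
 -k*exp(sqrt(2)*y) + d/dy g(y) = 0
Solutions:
 g(y) = C1 + sqrt(2)*k*exp(sqrt(2)*y)/2


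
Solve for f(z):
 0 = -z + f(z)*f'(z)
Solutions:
 f(z) = -sqrt(C1 + z^2)
 f(z) = sqrt(C1 + z^2)


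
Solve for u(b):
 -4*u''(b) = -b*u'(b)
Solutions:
 u(b) = C1 + C2*erfi(sqrt(2)*b/4)


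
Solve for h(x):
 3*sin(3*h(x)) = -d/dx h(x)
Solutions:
 h(x) = -acos((-C1 - exp(18*x))/(C1 - exp(18*x)))/3 + 2*pi/3
 h(x) = acos((-C1 - exp(18*x))/(C1 - exp(18*x)))/3


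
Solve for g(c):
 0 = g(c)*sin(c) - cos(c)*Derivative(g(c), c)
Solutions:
 g(c) = C1/cos(c)


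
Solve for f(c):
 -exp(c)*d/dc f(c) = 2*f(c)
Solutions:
 f(c) = C1*exp(2*exp(-c))


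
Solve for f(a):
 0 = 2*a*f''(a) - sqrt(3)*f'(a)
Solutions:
 f(a) = C1 + C2*a^(sqrt(3)/2 + 1)


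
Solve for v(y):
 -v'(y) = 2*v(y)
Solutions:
 v(y) = C1*exp(-2*y)


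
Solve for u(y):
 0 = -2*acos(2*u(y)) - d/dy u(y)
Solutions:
 Integral(1/acos(2*_y), (_y, u(y))) = C1 - 2*y


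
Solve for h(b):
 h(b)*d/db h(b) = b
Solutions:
 h(b) = -sqrt(C1 + b^2)
 h(b) = sqrt(C1 + b^2)


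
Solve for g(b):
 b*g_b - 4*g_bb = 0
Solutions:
 g(b) = C1 + C2*erfi(sqrt(2)*b/4)


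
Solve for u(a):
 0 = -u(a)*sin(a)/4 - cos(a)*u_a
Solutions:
 u(a) = C1*cos(a)^(1/4)


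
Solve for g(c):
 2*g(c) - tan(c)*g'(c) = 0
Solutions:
 g(c) = C1*sin(c)^2


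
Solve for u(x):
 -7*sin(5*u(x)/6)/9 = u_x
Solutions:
 7*x/9 + 3*log(cos(5*u(x)/6) - 1)/5 - 3*log(cos(5*u(x)/6) + 1)/5 = C1


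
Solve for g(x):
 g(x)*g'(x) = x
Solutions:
 g(x) = -sqrt(C1 + x^2)
 g(x) = sqrt(C1 + x^2)


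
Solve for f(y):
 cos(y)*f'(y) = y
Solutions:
 f(y) = C1 + Integral(y/cos(y), y)


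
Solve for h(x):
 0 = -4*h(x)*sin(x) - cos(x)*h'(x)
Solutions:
 h(x) = C1*cos(x)^4


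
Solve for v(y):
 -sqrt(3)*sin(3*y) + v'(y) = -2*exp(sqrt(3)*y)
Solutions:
 v(y) = C1 - 2*sqrt(3)*exp(sqrt(3)*y)/3 - sqrt(3)*cos(3*y)/3


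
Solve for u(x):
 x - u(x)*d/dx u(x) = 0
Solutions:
 u(x) = -sqrt(C1 + x^2)
 u(x) = sqrt(C1 + x^2)


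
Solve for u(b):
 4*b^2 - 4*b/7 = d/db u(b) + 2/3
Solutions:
 u(b) = C1 + 4*b^3/3 - 2*b^2/7 - 2*b/3


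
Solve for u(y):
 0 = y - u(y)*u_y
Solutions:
 u(y) = -sqrt(C1 + y^2)
 u(y) = sqrt(C1 + y^2)


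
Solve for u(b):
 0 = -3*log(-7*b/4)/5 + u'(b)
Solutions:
 u(b) = C1 + 3*b*log(-b)/5 + 3*b*(-2*log(2) - 1 + log(7))/5


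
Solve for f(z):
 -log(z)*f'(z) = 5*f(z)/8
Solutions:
 f(z) = C1*exp(-5*li(z)/8)


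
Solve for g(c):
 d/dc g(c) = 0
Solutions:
 g(c) = C1


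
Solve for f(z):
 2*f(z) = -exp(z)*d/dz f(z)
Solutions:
 f(z) = C1*exp(2*exp(-z))


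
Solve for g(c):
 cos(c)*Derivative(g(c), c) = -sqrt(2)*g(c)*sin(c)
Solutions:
 g(c) = C1*cos(c)^(sqrt(2))


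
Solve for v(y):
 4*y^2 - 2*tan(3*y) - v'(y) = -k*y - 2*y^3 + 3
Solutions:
 v(y) = C1 + k*y^2/2 + y^4/2 + 4*y^3/3 - 3*y + 2*log(cos(3*y))/3


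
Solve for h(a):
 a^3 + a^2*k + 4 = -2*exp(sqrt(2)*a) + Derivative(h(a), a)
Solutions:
 h(a) = C1 + a^4/4 + a^3*k/3 + 4*a + sqrt(2)*exp(sqrt(2)*a)


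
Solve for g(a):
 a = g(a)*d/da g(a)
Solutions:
 g(a) = -sqrt(C1 + a^2)
 g(a) = sqrt(C1 + a^2)


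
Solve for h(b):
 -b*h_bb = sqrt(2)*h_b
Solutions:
 h(b) = C1 + C2*b^(1 - sqrt(2))


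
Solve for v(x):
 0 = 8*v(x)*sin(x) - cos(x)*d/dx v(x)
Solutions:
 v(x) = C1/cos(x)^8


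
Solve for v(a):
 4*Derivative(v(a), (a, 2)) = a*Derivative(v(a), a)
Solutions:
 v(a) = C1 + C2*erfi(sqrt(2)*a/4)


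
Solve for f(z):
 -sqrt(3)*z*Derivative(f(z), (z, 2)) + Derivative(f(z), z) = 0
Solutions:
 f(z) = C1 + C2*z^(sqrt(3)/3 + 1)


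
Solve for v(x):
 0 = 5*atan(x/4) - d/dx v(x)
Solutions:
 v(x) = C1 + 5*x*atan(x/4) - 10*log(x^2 + 16)


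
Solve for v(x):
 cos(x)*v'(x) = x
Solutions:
 v(x) = C1 + Integral(x/cos(x), x)


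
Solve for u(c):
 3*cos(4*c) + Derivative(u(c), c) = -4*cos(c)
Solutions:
 u(c) = C1 - 4*sin(c) - 3*sin(4*c)/4


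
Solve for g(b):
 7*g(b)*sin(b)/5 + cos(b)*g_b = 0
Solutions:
 g(b) = C1*cos(b)^(7/5)


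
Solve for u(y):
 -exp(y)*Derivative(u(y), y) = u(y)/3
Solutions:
 u(y) = C1*exp(exp(-y)/3)


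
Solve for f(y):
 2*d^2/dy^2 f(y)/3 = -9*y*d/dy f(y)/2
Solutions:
 f(y) = C1 + C2*erf(3*sqrt(6)*y/4)


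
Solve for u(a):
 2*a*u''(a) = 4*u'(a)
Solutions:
 u(a) = C1 + C2*a^3


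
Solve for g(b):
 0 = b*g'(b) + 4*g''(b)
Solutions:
 g(b) = C1 + C2*erf(sqrt(2)*b/4)


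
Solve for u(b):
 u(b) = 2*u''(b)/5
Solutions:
 u(b) = C1*exp(-sqrt(10)*b/2) + C2*exp(sqrt(10)*b/2)


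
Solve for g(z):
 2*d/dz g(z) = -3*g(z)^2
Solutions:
 g(z) = 2/(C1 + 3*z)


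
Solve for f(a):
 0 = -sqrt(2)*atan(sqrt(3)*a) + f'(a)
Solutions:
 f(a) = C1 + sqrt(2)*(a*atan(sqrt(3)*a) - sqrt(3)*log(3*a^2 + 1)/6)


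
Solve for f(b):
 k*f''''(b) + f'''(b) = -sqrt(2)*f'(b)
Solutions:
 f(b) = C1 + C2*exp(-b*((sqrt(((27*sqrt(2) + 2/k^2)^2 - 4/k^4)/k^2)/2 + 27*sqrt(2)/(2*k) + k^(-3))^(1/3) + 1/k + 1/(k^2*(sqrt(((27*sqrt(2) + 2/k^2)^2 - 4/k^4)/k^2)/2 + 27*sqrt(2)/(2*k) + k^(-3))^(1/3)))/3) + C3*exp(b*((sqrt(((27*sqrt(2) + 2/k^2)^2 - 4/k^4)/k^2)/2 + 27*sqrt(2)/(2*k) + k^(-3))^(1/3) - sqrt(3)*I*(sqrt(((27*sqrt(2) + 2/k^2)^2 - 4/k^4)/k^2)/2 + 27*sqrt(2)/(2*k) + k^(-3))^(1/3) - 2/k - 4/(k^2*(-1 + sqrt(3)*I)*(sqrt(((27*sqrt(2) + 2/k^2)^2 - 4/k^4)/k^2)/2 + 27*sqrt(2)/(2*k) + k^(-3))^(1/3)))/6) + C4*exp(b*((sqrt(((27*sqrt(2) + 2/k^2)^2 - 4/k^4)/k^2)/2 + 27*sqrt(2)/(2*k) + k^(-3))^(1/3) + sqrt(3)*I*(sqrt(((27*sqrt(2) + 2/k^2)^2 - 4/k^4)/k^2)/2 + 27*sqrt(2)/(2*k) + k^(-3))^(1/3) - 2/k + 4/(k^2*(1 + sqrt(3)*I)*(sqrt(((27*sqrt(2) + 2/k^2)^2 - 4/k^4)/k^2)/2 + 27*sqrt(2)/(2*k) + k^(-3))^(1/3)))/6)


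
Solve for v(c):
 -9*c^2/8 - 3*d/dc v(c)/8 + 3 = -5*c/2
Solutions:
 v(c) = C1 - c^3 + 10*c^2/3 + 8*c


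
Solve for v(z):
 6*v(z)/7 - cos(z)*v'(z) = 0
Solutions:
 v(z) = C1*(sin(z) + 1)^(3/7)/(sin(z) - 1)^(3/7)


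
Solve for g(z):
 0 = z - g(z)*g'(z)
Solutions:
 g(z) = -sqrt(C1 + z^2)
 g(z) = sqrt(C1 + z^2)


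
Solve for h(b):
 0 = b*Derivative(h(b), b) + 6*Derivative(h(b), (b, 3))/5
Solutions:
 h(b) = C1 + Integral(C2*airyai(-5^(1/3)*6^(2/3)*b/6) + C3*airybi(-5^(1/3)*6^(2/3)*b/6), b)


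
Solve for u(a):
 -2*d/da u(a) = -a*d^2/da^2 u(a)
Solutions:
 u(a) = C1 + C2*a^3


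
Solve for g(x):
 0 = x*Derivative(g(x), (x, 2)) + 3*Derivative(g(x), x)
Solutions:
 g(x) = C1 + C2/x^2


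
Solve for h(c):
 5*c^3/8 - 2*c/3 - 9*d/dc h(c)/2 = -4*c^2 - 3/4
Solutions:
 h(c) = C1 + 5*c^4/144 + 8*c^3/27 - 2*c^2/27 + c/6


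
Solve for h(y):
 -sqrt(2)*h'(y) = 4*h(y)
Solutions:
 h(y) = C1*exp(-2*sqrt(2)*y)


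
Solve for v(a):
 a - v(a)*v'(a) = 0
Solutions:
 v(a) = -sqrt(C1 + a^2)
 v(a) = sqrt(C1 + a^2)


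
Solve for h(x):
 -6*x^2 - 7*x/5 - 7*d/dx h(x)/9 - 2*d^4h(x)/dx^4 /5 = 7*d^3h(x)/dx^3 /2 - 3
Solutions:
 h(x) = C1 + C2*exp(x*(-70 + 35*35^(2/3)/(4*sqrt(7494) + 1273)^(1/3) + 35^(1/3)*(4*sqrt(7494) + 1273)^(1/3))/24)*sin(sqrt(3)*35^(1/3)*x*(-(4*sqrt(7494) + 1273)^(1/3) + 35*35^(1/3)/(4*sqrt(7494) + 1273)^(1/3))/24) + C3*exp(x*(-70 + 35*35^(2/3)/(4*sqrt(7494) + 1273)^(1/3) + 35^(1/3)*(4*sqrt(7494) + 1273)^(1/3))/24)*cos(sqrt(3)*35^(1/3)*x*(-(4*sqrt(7494) + 1273)^(1/3) + 35*35^(1/3)/(4*sqrt(7494) + 1273)^(1/3))/24) + C4*exp(-x*(35*35^(2/3)/(4*sqrt(7494) + 1273)^(1/3) + 35 + 35^(1/3)*(4*sqrt(7494) + 1273)^(1/3))/12) - 18*x^3/7 - 9*x^2/10 + 513*x/7


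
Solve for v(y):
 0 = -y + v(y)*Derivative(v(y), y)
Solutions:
 v(y) = -sqrt(C1 + y^2)
 v(y) = sqrt(C1 + y^2)


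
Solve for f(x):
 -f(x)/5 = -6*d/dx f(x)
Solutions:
 f(x) = C1*exp(x/30)


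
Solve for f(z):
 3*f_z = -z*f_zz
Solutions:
 f(z) = C1 + C2/z^2


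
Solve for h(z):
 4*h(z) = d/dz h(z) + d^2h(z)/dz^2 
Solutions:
 h(z) = C1*exp(z*(-1 + sqrt(17))/2) + C2*exp(-z*(1 + sqrt(17))/2)


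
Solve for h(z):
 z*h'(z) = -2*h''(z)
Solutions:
 h(z) = C1 + C2*erf(z/2)


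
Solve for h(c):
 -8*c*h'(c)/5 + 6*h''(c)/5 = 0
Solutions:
 h(c) = C1 + C2*erfi(sqrt(6)*c/3)


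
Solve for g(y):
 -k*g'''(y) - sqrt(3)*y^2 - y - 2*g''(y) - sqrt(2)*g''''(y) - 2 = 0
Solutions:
 g(y) = C1 + C2*y + C3*exp(sqrt(2)*y*(-k + sqrt(k^2 - 8*sqrt(2)))/4) + C4*exp(-sqrt(2)*y*(k + sqrt(k^2 - 8*sqrt(2)))/4) - sqrt(3)*y^4/24 + y^3*(sqrt(3)*k - 1)/12 + y^2*(-sqrt(3)*k^2 + k - 4 + 2*sqrt(6))/8


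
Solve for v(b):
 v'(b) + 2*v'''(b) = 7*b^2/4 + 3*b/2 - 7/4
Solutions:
 v(b) = C1 + C2*sin(sqrt(2)*b/2) + C3*cos(sqrt(2)*b/2) + 7*b^3/12 + 3*b^2/4 - 35*b/4


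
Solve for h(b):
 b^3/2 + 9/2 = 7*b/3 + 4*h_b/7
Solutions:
 h(b) = C1 + 7*b^4/32 - 49*b^2/24 + 63*b/8


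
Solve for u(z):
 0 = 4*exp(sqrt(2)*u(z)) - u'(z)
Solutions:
 u(z) = sqrt(2)*(2*log(-1/(C1 + 4*z)) - log(2))/4


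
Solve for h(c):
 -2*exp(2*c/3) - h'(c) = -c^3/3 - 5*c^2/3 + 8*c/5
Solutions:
 h(c) = C1 + c^4/12 + 5*c^3/9 - 4*c^2/5 - 3*exp(2*c/3)


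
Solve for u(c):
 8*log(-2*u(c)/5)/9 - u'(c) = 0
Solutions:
 -9*Integral(1/(log(-_y) - log(5) + log(2)), (_y, u(c)))/8 = C1 - c


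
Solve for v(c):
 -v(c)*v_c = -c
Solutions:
 v(c) = -sqrt(C1 + c^2)
 v(c) = sqrt(C1 + c^2)


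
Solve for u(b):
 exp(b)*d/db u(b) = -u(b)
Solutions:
 u(b) = C1*exp(exp(-b))


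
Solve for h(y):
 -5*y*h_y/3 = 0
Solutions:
 h(y) = C1


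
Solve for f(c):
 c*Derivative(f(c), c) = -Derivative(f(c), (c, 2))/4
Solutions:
 f(c) = C1 + C2*erf(sqrt(2)*c)


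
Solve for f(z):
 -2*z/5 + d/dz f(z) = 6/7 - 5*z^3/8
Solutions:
 f(z) = C1 - 5*z^4/32 + z^2/5 + 6*z/7


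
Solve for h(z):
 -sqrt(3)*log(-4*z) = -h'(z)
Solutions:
 h(z) = C1 + sqrt(3)*z*log(-z) + sqrt(3)*z*(-1 + 2*log(2))


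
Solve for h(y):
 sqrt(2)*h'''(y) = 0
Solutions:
 h(y) = C1 + C2*y + C3*y^2


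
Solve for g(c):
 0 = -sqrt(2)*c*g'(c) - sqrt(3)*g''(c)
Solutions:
 g(c) = C1 + C2*erf(6^(3/4)*c/6)


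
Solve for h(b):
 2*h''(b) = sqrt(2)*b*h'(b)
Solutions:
 h(b) = C1 + C2*erfi(2^(1/4)*b/2)


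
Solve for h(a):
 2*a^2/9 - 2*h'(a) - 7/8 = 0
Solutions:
 h(a) = C1 + a^3/27 - 7*a/16


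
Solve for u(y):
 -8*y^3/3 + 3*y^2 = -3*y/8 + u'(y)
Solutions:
 u(y) = C1 - 2*y^4/3 + y^3 + 3*y^2/16


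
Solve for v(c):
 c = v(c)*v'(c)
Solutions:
 v(c) = -sqrt(C1 + c^2)
 v(c) = sqrt(C1 + c^2)


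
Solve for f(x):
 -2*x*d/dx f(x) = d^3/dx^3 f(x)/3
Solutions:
 f(x) = C1 + Integral(C2*airyai(-6^(1/3)*x) + C3*airybi(-6^(1/3)*x), x)


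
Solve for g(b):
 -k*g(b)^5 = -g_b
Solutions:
 g(b) = -(-1/(C1 + 4*b*k))^(1/4)
 g(b) = (-1/(C1 + 4*b*k))^(1/4)
 g(b) = -I*(-1/(C1 + 4*b*k))^(1/4)
 g(b) = I*(-1/(C1 + 4*b*k))^(1/4)


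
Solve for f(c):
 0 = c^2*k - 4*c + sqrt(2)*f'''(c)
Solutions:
 f(c) = C1 + C2*c + C3*c^2 - sqrt(2)*c^5*k/120 + sqrt(2)*c^4/12


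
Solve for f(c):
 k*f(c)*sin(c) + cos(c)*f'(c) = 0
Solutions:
 f(c) = C1*exp(k*log(cos(c)))


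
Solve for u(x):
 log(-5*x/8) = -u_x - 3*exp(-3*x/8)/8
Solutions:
 u(x) = C1 - x*log(-x) + x*(-log(5) + 1 + 3*log(2)) + exp(-3*x/8)


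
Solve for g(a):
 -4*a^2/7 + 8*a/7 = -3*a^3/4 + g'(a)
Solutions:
 g(a) = C1 + 3*a^4/16 - 4*a^3/21 + 4*a^2/7


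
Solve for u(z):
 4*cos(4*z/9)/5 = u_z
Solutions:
 u(z) = C1 + 9*sin(4*z/9)/5


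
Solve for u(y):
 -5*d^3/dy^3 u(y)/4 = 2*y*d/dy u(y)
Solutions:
 u(y) = C1 + Integral(C2*airyai(-2*5^(2/3)*y/5) + C3*airybi(-2*5^(2/3)*y/5), y)


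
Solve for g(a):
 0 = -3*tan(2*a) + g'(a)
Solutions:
 g(a) = C1 - 3*log(cos(2*a))/2


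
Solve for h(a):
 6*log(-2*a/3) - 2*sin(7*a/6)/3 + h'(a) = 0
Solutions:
 h(a) = C1 - 6*a*log(-a) - 6*a*log(2) + 6*a + 6*a*log(3) - 4*cos(7*a/6)/7


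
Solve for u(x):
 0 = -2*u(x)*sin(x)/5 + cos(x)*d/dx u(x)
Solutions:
 u(x) = C1/cos(x)^(2/5)


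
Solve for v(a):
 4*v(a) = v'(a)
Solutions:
 v(a) = C1*exp(4*a)


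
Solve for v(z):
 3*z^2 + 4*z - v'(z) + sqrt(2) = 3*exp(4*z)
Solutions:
 v(z) = C1 + z^3 + 2*z^2 + sqrt(2)*z - 3*exp(4*z)/4


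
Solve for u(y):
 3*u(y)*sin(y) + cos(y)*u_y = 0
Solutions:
 u(y) = C1*cos(y)^3


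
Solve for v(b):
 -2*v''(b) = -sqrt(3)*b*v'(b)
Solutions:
 v(b) = C1 + C2*erfi(3^(1/4)*b/2)


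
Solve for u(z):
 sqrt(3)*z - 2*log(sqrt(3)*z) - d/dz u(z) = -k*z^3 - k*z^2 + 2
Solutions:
 u(z) = C1 + k*z^4/4 + k*z^3/3 + sqrt(3)*z^2/2 - 2*z*log(z) - z*log(3)


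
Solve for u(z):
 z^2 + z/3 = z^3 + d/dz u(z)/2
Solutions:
 u(z) = C1 - z^4/2 + 2*z^3/3 + z^2/3


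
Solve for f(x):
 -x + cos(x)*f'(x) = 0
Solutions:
 f(x) = C1 + Integral(x/cos(x), x)


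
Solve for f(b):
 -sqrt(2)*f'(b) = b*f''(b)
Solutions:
 f(b) = C1 + C2*b^(1 - sqrt(2))


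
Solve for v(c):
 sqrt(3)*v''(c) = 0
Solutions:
 v(c) = C1 + C2*c


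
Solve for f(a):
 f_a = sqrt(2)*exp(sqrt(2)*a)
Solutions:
 f(a) = C1 + exp(sqrt(2)*a)


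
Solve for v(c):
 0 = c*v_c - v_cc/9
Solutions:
 v(c) = C1 + C2*erfi(3*sqrt(2)*c/2)


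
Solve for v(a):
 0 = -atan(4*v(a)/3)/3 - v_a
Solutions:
 Integral(1/atan(4*_y/3), (_y, v(a))) = C1 - a/3


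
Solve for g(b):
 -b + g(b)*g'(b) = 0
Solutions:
 g(b) = -sqrt(C1 + b^2)
 g(b) = sqrt(C1 + b^2)


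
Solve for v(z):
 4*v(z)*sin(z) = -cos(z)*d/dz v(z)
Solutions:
 v(z) = C1*cos(z)^4


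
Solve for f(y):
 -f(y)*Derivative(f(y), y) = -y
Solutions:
 f(y) = -sqrt(C1 + y^2)
 f(y) = sqrt(C1 + y^2)


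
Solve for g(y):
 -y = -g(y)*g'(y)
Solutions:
 g(y) = -sqrt(C1 + y^2)
 g(y) = sqrt(C1 + y^2)


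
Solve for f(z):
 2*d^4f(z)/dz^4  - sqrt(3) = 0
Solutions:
 f(z) = C1 + C2*z + C3*z^2 + C4*z^3 + sqrt(3)*z^4/48


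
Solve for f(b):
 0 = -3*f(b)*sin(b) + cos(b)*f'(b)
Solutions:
 f(b) = C1/cos(b)^3


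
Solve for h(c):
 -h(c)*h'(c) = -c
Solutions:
 h(c) = -sqrt(C1 + c^2)
 h(c) = sqrt(C1 + c^2)


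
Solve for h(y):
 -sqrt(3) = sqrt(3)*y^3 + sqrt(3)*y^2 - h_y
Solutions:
 h(y) = C1 + sqrt(3)*y^4/4 + sqrt(3)*y^3/3 + sqrt(3)*y


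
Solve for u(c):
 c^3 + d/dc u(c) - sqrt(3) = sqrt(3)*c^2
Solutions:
 u(c) = C1 - c^4/4 + sqrt(3)*c^3/3 + sqrt(3)*c


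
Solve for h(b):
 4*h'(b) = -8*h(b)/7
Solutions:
 h(b) = C1*exp(-2*b/7)


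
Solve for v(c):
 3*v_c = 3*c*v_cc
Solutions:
 v(c) = C1 + C2*c^2


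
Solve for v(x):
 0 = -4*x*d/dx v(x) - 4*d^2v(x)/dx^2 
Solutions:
 v(x) = C1 + C2*erf(sqrt(2)*x/2)


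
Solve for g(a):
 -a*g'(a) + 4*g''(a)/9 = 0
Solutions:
 g(a) = C1 + C2*erfi(3*sqrt(2)*a/4)


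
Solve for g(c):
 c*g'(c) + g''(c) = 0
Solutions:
 g(c) = C1 + C2*erf(sqrt(2)*c/2)


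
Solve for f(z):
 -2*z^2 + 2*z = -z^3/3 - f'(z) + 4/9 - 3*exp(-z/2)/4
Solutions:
 f(z) = C1 - z^4/12 + 2*z^3/3 - z^2 + 4*z/9 + 3*exp(-z/2)/2


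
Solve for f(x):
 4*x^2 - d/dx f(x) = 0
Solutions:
 f(x) = C1 + 4*x^3/3


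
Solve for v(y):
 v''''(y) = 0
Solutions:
 v(y) = C1 + C2*y + C3*y^2 + C4*y^3


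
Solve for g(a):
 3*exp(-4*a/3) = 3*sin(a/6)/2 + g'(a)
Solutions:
 g(a) = C1 + 9*cos(a/6) - 9*exp(-4*a/3)/4


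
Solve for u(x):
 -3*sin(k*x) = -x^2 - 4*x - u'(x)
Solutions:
 u(x) = C1 - x^3/3 - 2*x^2 - 3*cos(k*x)/k


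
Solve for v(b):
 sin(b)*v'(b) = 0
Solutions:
 v(b) = C1


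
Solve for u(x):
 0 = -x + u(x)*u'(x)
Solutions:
 u(x) = -sqrt(C1 + x^2)
 u(x) = sqrt(C1 + x^2)


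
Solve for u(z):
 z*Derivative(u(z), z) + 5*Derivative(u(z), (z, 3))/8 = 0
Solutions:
 u(z) = C1 + Integral(C2*airyai(-2*5^(2/3)*z/5) + C3*airybi(-2*5^(2/3)*z/5), z)


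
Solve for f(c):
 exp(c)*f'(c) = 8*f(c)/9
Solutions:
 f(c) = C1*exp(-8*exp(-c)/9)


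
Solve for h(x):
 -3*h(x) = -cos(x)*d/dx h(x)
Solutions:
 h(x) = C1*(sin(x) + 1)^(3/2)/(sin(x) - 1)^(3/2)


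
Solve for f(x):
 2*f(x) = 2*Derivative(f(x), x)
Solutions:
 f(x) = C1*exp(x)


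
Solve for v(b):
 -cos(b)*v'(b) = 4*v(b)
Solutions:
 v(b) = C1*(sin(b)^2 - 2*sin(b) + 1)/(sin(b)^2 + 2*sin(b) + 1)


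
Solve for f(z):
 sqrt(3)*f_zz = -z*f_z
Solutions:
 f(z) = C1 + C2*erf(sqrt(2)*3^(3/4)*z/6)


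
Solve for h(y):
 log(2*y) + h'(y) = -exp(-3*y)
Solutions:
 h(y) = C1 - y*log(y) + y*(1 - log(2)) + exp(-3*y)/3


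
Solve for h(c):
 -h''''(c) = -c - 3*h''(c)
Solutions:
 h(c) = C1 + C2*c + C3*exp(-sqrt(3)*c) + C4*exp(sqrt(3)*c) - c^3/18


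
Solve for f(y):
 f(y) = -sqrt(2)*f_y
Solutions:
 f(y) = C1*exp(-sqrt(2)*y/2)


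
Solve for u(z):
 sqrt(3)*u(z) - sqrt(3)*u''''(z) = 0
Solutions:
 u(z) = C1*exp(-z) + C2*exp(z) + C3*sin(z) + C4*cos(z)


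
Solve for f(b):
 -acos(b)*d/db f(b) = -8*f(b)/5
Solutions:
 f(b) = C1*exp(8*Integral(1/acos(b), b)/5)


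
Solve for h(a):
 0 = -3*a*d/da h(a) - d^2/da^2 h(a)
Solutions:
 h(a) = C1 + C2*erf(sqrt(6)*a/2)


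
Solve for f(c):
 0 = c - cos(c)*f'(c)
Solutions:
 f(c) = C1 + Integral(c/cos(c), c)


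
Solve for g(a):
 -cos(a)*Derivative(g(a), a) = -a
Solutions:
 g(a) = C1 + Integral(a/cos(a), a)


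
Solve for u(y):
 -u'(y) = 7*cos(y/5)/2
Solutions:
 u(y) = C1 - 35*sin(y/5)/2


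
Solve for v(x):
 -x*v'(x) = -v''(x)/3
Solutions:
 v(x) = C1 + C2*erfi(sqrt(6)*x/2)


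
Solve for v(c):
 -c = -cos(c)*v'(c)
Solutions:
 v(c) = C1 + Integral(c/cos(c), c)


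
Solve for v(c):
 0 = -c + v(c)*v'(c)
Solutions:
 v(c) = -sqrt(C1 + c^2)
 v(c) = sqrt(C1 + c^2)


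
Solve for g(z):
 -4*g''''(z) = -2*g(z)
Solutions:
 g(z) = C1*exp(-2^(3/4)*z/2) + C2*exp(2^(3/4)*z/2) + C3*sin(2^(3/4)*z/2) + C4*cos(2^(3/4)*z/2)


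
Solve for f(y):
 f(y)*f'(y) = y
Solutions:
 f(y) = -sqrt(C1 + y^2)
 f(y) = sqrt(C1 + y^2)


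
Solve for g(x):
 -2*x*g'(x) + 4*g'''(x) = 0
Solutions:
 g(x) = C1 + Integral(C2*airyai(2^(2/3)*x/2) + C3*airybi(2^(2/3)*x/2), x)


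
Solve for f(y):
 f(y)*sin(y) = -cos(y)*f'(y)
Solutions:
 f(y) = C1*cos(y)


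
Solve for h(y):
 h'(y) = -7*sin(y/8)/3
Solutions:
 h(y) = C1 + 56*cos(y/8)/3


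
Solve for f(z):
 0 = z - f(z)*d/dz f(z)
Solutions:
 f(z) = -sqrt(C1 + z^2)
 f(z) = sqrt(C1 + z^2)


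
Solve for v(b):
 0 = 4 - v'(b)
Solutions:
 v(b) = C1 + 4*b


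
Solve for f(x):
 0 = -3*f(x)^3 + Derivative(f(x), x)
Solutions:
 f(x) = -sqrt(2)*sqrt(-1/(C1 + 3*x))/2
 f(x) = sqrt(2)*sqrt(-1/(C1 + 3*x))/2


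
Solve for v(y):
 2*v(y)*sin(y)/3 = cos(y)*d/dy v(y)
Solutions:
 v(y) = C1/cos(y)^(2/3)


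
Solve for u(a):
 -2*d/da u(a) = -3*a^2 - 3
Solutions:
 u(a) = C1 + a^3/2 + 3*a/2


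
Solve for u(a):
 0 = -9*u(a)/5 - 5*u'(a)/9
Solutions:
 u(a) = C1*exp(-81*a/25)


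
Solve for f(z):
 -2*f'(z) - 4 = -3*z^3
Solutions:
 f(z) = C1 + 3*z^4/8 - 2*z


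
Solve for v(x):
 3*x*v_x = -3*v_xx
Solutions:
 v(x) = C1 + C2*erf(sqrt(2)*x/2)


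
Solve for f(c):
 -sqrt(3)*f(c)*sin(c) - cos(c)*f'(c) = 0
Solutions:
 f(c) = C1*cos(c)^(sqrt(3))


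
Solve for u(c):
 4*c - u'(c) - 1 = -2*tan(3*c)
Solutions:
 u(c) = C1 + 2*c^2 - c - 2*log(cos(3*c))/3


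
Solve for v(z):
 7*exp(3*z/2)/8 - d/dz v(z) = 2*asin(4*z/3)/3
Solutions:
 v(z) = C1 - 2*z*asin(4*z/3)/3 - sqrt(9 - 16*z^2)/6 + 7*exp(3*z/2)/12


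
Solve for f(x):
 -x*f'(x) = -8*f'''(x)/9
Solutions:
 f(x) = C1 + Integral(C2*airyai(3^(2/3)*x/2) + C3*airybi(3^(2/3)*x/2), x)


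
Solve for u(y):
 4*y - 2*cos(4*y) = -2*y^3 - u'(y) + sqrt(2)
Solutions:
 u(y) = C1 - y^4/2 - 2*y^2 + sqrt(2)*y + sin(4*y)/2


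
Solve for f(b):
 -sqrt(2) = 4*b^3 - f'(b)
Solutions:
 f(b) = C1 + b^4 + sqrt(2)*b


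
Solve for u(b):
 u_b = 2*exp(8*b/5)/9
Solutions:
 u(b) = C1 + 5*exp(8*b/5)/36


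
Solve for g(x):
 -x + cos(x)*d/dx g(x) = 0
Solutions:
 g(x) = C1 + Integral(x/cos(x), x)


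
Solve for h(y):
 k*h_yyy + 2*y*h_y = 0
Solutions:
 h(y) = C1 + Integral(C2*airyai(2^(1/3)*y*(-1/k)^(1/3)) + C3*airybi(2^(1/3)*y*(-1/k)^(1/3)), y)


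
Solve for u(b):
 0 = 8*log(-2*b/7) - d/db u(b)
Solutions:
 u(b) = C1 + 8*b*log(-b) + 8*b*(-log(7) - 1 + log(2))


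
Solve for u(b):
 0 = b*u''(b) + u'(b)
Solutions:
 u(b) = C1 + C2*log(b)


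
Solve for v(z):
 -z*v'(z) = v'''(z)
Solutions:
 v(z) = C1 + Integral(C2*airyai(-z) + C3*airybi(-z), z)


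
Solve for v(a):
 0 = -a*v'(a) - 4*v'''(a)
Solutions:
 v(a) = C1 + Integral(C2*airyai(-2^(1/3)*a/2) + C3*airybi(-2^(1/3)*a/2), a)


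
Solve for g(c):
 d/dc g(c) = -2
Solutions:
 g(c) = C1 - 2*c


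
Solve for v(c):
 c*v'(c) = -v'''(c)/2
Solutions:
 v(c) = C1 + Integral(C2*airyai(-2^(1/3)*c) + C3*airybi(-2^(1/3)*c), c)


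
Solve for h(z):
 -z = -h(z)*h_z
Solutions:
 h(z) = -sqrt(C1 + z^2)
 h(z) = sqrt(C1 + z^2)


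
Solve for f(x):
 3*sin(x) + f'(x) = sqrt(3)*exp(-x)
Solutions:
 f(x) = C1 + 3*cos(x) - sqrt(3)*exp(-x)


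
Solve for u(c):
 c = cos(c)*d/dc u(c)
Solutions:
 u(c) = C1 + Integral(c/cos(c), c)


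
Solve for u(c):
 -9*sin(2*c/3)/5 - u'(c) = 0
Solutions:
 u(c) = C1 + 27*cos(2*c/3)/10


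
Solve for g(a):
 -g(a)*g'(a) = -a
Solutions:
 g(a) = -sqrt(C1 + a^2)
 g(a) = sqrt(C1 + a^2)


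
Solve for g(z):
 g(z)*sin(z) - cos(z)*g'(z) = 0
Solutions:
 g(z) = C1/cos(z)


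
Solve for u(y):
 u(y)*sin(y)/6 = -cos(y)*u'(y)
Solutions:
 u(y) = C1*cos(y)^(1/6)


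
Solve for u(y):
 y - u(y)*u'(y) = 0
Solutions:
 u(y) = -sqrt(C1 + y^2)
 u(y) = sqrt(C1 + y^2)


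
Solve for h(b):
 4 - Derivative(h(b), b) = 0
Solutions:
 h(b) = C1 + 4*b


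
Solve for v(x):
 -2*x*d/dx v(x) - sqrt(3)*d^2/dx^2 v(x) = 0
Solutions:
 v(x) = C1 + C2*erf(3^(3/4)*x/3)


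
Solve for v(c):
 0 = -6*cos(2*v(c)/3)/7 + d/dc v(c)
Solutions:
 -6*c/7 - 3*log(sin(2*v(c)/3) - 1)/4 + 3*log(sin(2*v(c)/3) + 1)/4 = C1


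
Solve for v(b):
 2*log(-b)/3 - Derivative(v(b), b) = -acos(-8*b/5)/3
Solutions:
 v(b) = C1 + 2*b*log(-b)/3 + b*acos(-8*b/5)/3 - 2*b/3 + sqrt(25 - 64*b^2)/24


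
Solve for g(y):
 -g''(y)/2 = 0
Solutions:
 g(y) = C1 + C2*y


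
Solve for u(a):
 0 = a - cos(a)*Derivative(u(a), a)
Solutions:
 u(a) = C1 + Integral(a/cos(a), a)


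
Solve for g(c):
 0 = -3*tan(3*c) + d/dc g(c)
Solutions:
 g(c) = C1 - log(cos(3*c))


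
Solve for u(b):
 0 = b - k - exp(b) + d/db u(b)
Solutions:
 u(b) = C1 - b^2/2 + b*k + exp(b)


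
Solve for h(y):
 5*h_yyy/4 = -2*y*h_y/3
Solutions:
 h(y) = C1 + Integral(C2*airyai(-2*15^(2/3)*y/15) + C3*airybi(-2*15^(2/3)*y/15), y)


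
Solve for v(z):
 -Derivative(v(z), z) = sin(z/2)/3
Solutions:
 v(z) = C1 + 2*cos(z/2)/3


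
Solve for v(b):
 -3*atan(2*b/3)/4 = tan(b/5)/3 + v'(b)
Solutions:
 v(b) = C1 - 3*b*atan(2*b/3)/4 + 9*log(4*b^2 + 9)/16 + 5*log(cos(b/5))/3


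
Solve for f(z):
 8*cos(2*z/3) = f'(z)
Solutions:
 f(z) = C1 + 12*sin(2*z/3)


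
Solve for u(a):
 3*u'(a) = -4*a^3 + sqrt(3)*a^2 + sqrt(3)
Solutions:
 u(a) = C1 - a^4/3 + sqrt(3)*a^3/9 + sqrt(3)*a/3


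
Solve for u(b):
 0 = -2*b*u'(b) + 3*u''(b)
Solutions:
 u(b) = C1 + C2*erfi(sqrt(3)*b/3)


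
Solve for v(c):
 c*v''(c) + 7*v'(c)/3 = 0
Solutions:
 v(c) = C1 + C2/c^(4/3)


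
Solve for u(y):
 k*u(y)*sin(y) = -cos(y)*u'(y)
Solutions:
 u(y) = C1*exp(k*log(cos(y)))


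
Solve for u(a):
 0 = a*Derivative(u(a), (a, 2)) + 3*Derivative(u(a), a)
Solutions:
 u(a) = C1 + C2/a^2


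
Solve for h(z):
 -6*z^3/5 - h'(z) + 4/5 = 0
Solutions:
 h(z) = C1 - 3*z^4/10 + 4*z/5


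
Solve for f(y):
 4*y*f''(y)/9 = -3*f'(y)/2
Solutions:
 f(y) = C1 + C2/y^(19/8)


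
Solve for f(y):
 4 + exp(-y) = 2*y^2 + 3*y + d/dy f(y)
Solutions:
 f(y) = C1 - 2*y^3/3 - 3*y^2/2 + 4*y - exp(-y)


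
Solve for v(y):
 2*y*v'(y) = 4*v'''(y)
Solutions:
 v(y) = C1 + Integral(C2*airyai(2^(2/3)*y/2) + C3*airybi(2^(2/3)*y/2), y)


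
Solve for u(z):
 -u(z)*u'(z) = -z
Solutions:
 u(z) = -sqrt(C1 + z^2)
 u(z) = sqrt(C1 + z^2)


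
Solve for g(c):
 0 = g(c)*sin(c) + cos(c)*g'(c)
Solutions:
 g(c) = C1*cos(c)


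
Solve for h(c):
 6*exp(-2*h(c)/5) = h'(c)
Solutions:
 h(c) = 5*log(-sqrt(C1 + 6*c)) - 5*log(5) + 5*log(10)/2
 h(c) = 5*log(C1 + 6*c)/2 - 5*log(5) + 5*log(10)/2


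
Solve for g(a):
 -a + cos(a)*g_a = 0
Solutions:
 g(a) = C1 + Integral(a/cos(a), a)


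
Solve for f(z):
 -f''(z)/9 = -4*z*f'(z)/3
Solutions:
 f(z) = C1 + C2*erfi(sqrt(6)*z)


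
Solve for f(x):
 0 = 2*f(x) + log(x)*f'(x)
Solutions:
 f(x) = C1*exp(-2*li(x))


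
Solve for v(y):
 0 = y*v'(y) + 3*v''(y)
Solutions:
 v(y) = C1 + C2*erf(sqrt(6)*y/6)


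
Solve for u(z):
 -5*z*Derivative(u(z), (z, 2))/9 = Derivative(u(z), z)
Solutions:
 u(z) = C1 + C2/z^(4/5)


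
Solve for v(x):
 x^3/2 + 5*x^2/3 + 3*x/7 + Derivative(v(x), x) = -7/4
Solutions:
 v(x) = C1 - x^4/8 - 5*x^3/9 - 3*x^2/14 - 7*x/4


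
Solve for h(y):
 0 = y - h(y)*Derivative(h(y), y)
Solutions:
 h(y) = -sqrt(C1 + y^2)
 h(y) = sqrt(C1 + y^2)


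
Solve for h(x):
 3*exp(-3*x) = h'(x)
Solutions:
 h(x) = C1 - exp(-3*x)


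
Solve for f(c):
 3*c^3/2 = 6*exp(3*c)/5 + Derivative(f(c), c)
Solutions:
 f(c) = C1 + 3*c^4/8 - 2*exp(3*c)/5


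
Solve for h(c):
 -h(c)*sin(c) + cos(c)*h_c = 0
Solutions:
 h(c) = C1/cos(c)


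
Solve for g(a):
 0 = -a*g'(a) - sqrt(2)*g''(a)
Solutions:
 g(a) = C1 + C2*erf(2^(1/4)*a/2)


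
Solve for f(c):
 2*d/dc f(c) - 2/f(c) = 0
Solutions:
 f(c) = -sqrt(C1 + 2*c)
 f(c) = sqrt(C1 + 2*c)


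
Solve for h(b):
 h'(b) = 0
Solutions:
 h(b) = C1


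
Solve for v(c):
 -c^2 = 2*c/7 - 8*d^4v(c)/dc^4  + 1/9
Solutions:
 v(c) = C1 + C2*c + C3*c^2 + C4*c^3 + c^6/2880 + c^5/3360 + c^4/1728


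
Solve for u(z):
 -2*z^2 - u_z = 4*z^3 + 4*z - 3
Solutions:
 u(z) = C1 - z^4 - 2*z^3/3 - 2*z^2 + 3*z


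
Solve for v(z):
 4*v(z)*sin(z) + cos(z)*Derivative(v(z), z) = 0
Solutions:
 v(z) = C1*cos(z)^4


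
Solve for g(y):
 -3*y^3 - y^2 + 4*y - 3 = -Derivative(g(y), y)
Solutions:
 g(y) = C1 + 3*y^4/4 + y^3/3 - 2*y^2 + 3*y


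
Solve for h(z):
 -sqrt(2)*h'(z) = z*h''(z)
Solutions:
 h(z) = C1 + C2*z^(1 - sqrt(2))


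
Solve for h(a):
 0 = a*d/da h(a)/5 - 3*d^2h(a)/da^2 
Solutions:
 h(a) = C1 + C2*erfi(sqrt(30)*a/30)


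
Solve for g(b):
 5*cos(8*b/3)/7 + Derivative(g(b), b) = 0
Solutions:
 g(b) = C1 - 15*sin(8*b/3)/56


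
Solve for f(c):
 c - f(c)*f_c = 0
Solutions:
 f(c) = -sqrt(C1 + c^2)
 f(c) = sqrt(C1 + c^2)


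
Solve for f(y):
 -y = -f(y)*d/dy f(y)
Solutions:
 f(y) = -sqrt(C1 + y^2)
 f(y) = sqrt(C1 + y^2)


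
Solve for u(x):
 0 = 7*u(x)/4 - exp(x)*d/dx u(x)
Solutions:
 u(x) = C1*exp(-7*exp(-x)/4)


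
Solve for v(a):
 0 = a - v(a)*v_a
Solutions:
 v(a) = -sqrt(C1 + a^2)
 v(a) = sqrt(C1 + a^2)


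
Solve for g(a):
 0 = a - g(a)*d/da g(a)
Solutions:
 g(a) = -sqrt(C1 + a^2)
 g(a) = sqrt(C1 + a^2)


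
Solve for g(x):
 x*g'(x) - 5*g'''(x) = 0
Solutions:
 g(x) = C1 + Integral(C2*airyai(5^(2/3)*x/5) + C3*airybi(5^(2/3)*x/5), x)


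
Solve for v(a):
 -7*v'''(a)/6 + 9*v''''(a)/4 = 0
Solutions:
 v(a) = C1 + C2*a + C3*a^2 + C4*exp(14*a/27)


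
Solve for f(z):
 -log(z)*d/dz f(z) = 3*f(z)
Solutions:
 f(z) = C1*exp(-3*li(z))


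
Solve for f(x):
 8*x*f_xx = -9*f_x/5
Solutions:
 f(x) = C1 + C2*x^(31/40)


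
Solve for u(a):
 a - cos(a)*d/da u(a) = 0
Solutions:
 u(a) = C1 + Integral(a/cos(a), a)


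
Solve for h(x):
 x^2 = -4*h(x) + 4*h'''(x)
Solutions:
 h(x) = C3*exp(x) - x^2/4 + (C1*sin(sqrt(3)*x/2) + C2*cos(sqrt(3)*x/2))*exp(-x/2)


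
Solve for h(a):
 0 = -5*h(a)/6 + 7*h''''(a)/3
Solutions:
 h(a) = C1*exp(-14^(3/4)*5^(1/4)*a/14) + C2*exp(14^(3/4)*5^(1/4)*a/14) + C3*sin(14^(3/4)*5^(1/4)*a/14) + C4*cos(14^(3/4)*5^(1/4)*a/14)


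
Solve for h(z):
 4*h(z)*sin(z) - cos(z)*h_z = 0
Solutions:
 h(z) = C1/cos(z)^4


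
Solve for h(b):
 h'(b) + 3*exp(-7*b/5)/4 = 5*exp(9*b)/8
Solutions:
 h(b) = C1 + 5*exp(9*b)/72 + 15*exp(-7*b/5)/28


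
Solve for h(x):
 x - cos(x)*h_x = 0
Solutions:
 h(x) = C1 + Integral(x/cos(x), x)


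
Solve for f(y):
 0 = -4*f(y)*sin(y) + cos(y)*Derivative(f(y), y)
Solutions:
 f(y) = C1/cos(y)^4


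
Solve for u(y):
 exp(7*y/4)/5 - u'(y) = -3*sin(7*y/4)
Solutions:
 u(y) = C1 + 4*exp(7*y/4)/35 - 12*cos(7*y/4)/7


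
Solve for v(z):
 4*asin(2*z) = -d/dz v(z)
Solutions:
 v(z) = C1 - 4*z*asin(2*z) - 2*sqrt(1 - 4*z^2)


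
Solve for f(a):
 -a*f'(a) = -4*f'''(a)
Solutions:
 f(a) = C1 + Integral(C2*airyai(2^(1/3)*a/2) + C3*airybi(2^(1/3)*a/2), a)


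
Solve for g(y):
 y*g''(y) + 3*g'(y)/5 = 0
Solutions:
 g(y) = C1 + C2*y^(2/5)


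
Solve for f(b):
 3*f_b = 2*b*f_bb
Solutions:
 f(b) = C1 + C2*b^(5/2)
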